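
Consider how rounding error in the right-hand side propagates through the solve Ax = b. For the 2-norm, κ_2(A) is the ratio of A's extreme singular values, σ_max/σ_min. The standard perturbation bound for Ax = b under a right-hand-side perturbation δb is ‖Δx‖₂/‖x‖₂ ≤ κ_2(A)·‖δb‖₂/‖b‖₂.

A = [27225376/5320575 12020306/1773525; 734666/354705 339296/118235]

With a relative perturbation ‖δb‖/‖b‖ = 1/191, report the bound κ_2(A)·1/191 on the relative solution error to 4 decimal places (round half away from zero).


0.6857

M = AᵀA = [5104504603204/167506025625 2268301351424/55835341875; 2268301351424/55835341875 1008225774244/18611780625]. tr(M)=567141462856/6700241025, det(M)=111936400/268009641
char-poly roots: 2116/25 and 1322500/268009641
so κ_2 = √((2116/25) / (1322500/268009641)) = 130.9680
worst-case relative error ≤ 130.9680 × 1/191 = 0.6857


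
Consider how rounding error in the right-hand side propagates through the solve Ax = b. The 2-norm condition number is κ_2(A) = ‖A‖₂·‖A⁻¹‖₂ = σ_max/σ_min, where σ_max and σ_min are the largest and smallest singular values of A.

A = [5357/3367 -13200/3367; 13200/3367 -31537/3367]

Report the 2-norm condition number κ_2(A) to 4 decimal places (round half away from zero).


259.0000

M = AᵀA = [15610573/872053 -37461600/872053; -37461600/872053 89909413/872053]. tr(M)=8116922/67081, det(M)=14641/67081
char-poly roots: 121 and 121/67081
so κ_2 = √(121 / (121/67081)) = 259.0000


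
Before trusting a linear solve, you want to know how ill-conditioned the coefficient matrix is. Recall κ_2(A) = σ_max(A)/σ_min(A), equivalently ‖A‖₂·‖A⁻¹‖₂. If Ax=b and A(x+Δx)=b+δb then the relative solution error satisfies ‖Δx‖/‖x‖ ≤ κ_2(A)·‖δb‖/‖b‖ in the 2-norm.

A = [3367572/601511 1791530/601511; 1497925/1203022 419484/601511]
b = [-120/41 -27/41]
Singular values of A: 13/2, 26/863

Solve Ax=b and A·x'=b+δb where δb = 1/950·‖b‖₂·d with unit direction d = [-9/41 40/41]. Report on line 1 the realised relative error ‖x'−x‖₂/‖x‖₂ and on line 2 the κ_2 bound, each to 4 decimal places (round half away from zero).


largest singular value 13/2, smallest 26/863
κ_2(A) = (13/2) / (26/863) = 215.7500
worst-case relative error ≤ 215.7500 × 1/950 = 0.2271
solve Ax = b  →  x = [-0.4072 -0.2172]
‖b‖₂ = 3.0000 and ‖x‖₂ = 0.4615
δb = ε·‖b‖·d = [-0.0007 0.0031]; solving A·Δx = δb gives ‖Δx‖ = 0.1048
relative error = 0.2271
so the bound is sharp here: realised error equals the bound

0.2271
0.2271


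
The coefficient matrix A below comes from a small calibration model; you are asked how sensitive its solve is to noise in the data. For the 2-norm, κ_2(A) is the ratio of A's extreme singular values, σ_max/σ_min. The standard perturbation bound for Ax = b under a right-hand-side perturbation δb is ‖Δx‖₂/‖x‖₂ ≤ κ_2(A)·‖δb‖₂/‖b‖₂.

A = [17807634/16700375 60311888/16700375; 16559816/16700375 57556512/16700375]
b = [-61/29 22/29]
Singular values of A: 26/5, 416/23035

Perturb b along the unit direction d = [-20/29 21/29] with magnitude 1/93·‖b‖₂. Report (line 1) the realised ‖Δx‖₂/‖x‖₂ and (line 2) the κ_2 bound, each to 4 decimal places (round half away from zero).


0.0120
3.0961

σ_max = 26/5, σ_min = 416/23035
κ_2(A) = (26/5) / (416/23035) = 287.9375
perturbation bound = 287.9375·1/93 = 3.0961
solve Ax = b  →  x = [-106.3692 30.8240]
‖b‖₂ = 2.2361 and ‖x‖₂ = 110.7454
δb = ε·‖b‖·d = [-0.0166 0.0174]; solving A·Δx = δb gives ‖Δx‖ = 1.3314
relative error = 0.0120
tightness: 0.0120 against a bound of 3.0961 (unrounded ratio ≈ 0.0039)


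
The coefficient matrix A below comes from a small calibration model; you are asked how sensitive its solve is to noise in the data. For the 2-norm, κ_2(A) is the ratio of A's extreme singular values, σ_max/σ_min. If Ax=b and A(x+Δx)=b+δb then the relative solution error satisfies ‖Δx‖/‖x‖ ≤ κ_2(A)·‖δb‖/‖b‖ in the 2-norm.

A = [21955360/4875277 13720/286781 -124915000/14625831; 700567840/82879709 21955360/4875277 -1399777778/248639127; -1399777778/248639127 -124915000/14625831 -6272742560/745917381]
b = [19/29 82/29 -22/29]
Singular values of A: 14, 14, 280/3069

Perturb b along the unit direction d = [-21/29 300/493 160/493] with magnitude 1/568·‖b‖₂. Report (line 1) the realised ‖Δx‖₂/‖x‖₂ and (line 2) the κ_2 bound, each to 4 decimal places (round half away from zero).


σ_max = 14, σ_min = 280/3069
κ = σ_max/σ_min = 14/(280/3069) = 153.4500
bound on ‖Δx‖/‖x‖: κ·ε = 153.4500·1/568 = 0.2702
solve Ax = b  →  x = [6.8283 -7.8385 3.4799]
2-norm of b is 3.0000; of x, 10.9626
re-solving with b+δb shifts x by Δx of norm 0.0579
relative error = 0.0053
tightness: 0.0053 against a bound of 0.2702 (unrounded ratio ≈ 0.0195)

0.0053
0.2702


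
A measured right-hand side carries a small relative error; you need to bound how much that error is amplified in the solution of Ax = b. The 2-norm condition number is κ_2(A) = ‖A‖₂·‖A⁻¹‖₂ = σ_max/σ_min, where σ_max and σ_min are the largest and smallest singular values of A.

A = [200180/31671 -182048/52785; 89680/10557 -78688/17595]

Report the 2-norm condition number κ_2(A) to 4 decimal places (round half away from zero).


139.7250

M = AᵀA = [112454554000/1003052241 -19990605440/334350747; -19990605440/334350747 3554707456/111450249]. tr(M)=499816336/3470769, det(M)=409600/385641
λ_max, λ_min = (499816336/3470769 ± √249765191161098496/12046237451361)/2 = 144, 25600/3470769
σ_max=√144=12, σ_min=√(25600/3470769)=(160/1863) → κ = 139.7250


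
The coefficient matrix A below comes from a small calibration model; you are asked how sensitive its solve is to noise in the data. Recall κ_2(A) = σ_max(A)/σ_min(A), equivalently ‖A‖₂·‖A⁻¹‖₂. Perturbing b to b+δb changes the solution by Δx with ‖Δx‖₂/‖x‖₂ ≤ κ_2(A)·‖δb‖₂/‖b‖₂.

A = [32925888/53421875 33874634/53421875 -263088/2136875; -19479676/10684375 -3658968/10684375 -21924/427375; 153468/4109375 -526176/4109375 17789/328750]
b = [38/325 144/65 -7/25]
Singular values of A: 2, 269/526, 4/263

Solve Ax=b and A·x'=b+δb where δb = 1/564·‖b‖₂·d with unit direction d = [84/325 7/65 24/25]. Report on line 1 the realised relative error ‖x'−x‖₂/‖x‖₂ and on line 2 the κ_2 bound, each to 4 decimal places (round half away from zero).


from the listed singular values, σ₁ = 2, σ_n = 4/263
κ = σ_max/σ_min = 2/(4/263) = 131.5000
worst-case relative error ≤ 131.5000 × 1/564 = 0.2332
solve Ax = b  →  x = [-1.4856 1.5221 -0.5475]
2-norm of b is 2.2361; of x, 2.1963
re-solving with b+δb shifts x by Δx of norm 0.2607
realised ‖Δx‖/‖x‖ = 0.1187
tightness: 0.1187 against a bound of 0.2332 (unrounded ratio ≈ 0.5091)

0.1187
0.2332


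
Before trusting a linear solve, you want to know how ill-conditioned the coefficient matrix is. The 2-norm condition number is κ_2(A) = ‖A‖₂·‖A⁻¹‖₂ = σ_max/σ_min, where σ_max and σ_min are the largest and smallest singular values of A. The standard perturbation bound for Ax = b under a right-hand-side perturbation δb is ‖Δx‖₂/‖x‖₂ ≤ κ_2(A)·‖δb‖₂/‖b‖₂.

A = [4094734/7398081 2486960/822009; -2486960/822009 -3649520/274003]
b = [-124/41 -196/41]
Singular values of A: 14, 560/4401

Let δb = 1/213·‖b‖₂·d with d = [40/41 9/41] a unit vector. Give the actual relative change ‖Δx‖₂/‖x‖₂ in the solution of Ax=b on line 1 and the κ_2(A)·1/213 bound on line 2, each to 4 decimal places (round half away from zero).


0.0066
0.5165

σ_max = 14, σ_min = 560/4401
κ_2(A) = 14 / (560/4401) = 110.0250
perturbation bound = 110.0250·1/213 = 0.5165
solve Ax = b  →  x = [30.7317 -6.6218]
2-norm of b is 5.6569; of x, 31.4370
δb = ε·‖b‖·d = [0.0259 0.0058]; solving A·Δx = δb gives ‖Δx‖ = 0.2087
realised ‖Δx‖/‖x‖ = 0.0066
tightness: 0.0066 against a bound of 0.5165 (unrounded ratio ≈ 0.0129)


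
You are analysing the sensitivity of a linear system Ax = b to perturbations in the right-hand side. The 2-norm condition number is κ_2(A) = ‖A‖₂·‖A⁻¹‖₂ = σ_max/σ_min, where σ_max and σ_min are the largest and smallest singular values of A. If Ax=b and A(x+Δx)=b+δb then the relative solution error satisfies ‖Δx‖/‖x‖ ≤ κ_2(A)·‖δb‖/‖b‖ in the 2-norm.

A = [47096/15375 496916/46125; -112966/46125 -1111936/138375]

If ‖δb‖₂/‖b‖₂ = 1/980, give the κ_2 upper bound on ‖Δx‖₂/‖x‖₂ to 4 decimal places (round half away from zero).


0.1130

M = AᵀA = [1308944644/85100625 13449430624/255301875; 13449430624/255301875 138349250704/765905625]. tr(M)=240207604/1225449, det(M)=3841600/1225449
eigenvalues of AᵀA: λ = (tr ± √(tr²−4·det))/2 = 196, 19600/1225449
so κ_2 = √(196 / (19600/1225449)) = 110.7000
κ_2(A)·‖δb‖/‖b‖ = 0.1130


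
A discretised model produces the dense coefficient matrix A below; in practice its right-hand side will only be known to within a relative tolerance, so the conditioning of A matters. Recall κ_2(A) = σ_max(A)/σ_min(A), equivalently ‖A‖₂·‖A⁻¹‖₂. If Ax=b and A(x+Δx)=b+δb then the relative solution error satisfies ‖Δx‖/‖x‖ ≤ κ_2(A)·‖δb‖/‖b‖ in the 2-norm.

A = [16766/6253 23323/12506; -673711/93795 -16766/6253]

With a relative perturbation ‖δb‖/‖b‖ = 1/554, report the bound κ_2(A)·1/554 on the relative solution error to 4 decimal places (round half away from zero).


0.0200

form AᵀA = [3059962909/52056225 84190469/3470415; 84190469/3470415 9871937/925444] with trace 85568269/1232100 and determinant 47458321/1232100
char-poly roots: 6889/100 and 6889/12321
κ_2(A) = √(λ_max/λ_min) = √((6889/100) / (6889/12321)) = 11.1000
κ_2(A)·‖δb‖/‖b‖ = 0.0200


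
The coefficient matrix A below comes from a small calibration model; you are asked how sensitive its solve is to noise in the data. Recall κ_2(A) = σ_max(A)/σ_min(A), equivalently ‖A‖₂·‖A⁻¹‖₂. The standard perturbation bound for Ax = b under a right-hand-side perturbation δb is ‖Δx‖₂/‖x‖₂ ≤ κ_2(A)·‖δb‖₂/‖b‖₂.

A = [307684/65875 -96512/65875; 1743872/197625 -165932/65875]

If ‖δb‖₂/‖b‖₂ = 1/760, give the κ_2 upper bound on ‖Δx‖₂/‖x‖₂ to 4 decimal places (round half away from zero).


0.1224

form AᵀA = [13470984592/135140625 -1309514752/45046875; -1309514752/45046875 127501712/15015625] with trace 935584/8649 and determinant 7311616/5405625
char-poly roots: 2704/25 and 2704/216225
σ_max=√(2704/25)=(52/5), σ_min=√(2704/216225)=(52/465) → κ = 93.0000
κ_2(A)·‖δb‖/‖b‖ = 0.1224


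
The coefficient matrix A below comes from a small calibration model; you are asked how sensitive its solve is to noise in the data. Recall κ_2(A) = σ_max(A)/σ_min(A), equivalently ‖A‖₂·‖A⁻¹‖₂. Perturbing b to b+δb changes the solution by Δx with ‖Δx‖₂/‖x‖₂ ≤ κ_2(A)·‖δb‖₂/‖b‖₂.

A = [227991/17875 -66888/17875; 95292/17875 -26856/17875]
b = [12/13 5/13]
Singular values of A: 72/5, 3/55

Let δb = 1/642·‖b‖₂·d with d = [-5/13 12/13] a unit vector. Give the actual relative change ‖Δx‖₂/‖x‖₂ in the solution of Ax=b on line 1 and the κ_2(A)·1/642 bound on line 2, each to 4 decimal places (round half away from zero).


0.4112
0.4112

from the listed singular values, σ₁ = 72/5, σ_n = 3/55
condition number: (72/5) ÷ (3/55) = 264.0000
perturbation bound = 264.0000·1/642 = 0.4112
solve Ax = b  →  x = [0.0667 -0.0194]
‖b‖₂ = 1.0000 and ‖x‖₂ = 0.0694
re-solving with b+δb shifts x by Δx of norm 0.0286
dividing the unrounded norms, ‖Δx‖/‖x‖ = 0.4112
realised/bound = 1 exactly: the bound is attained for this b and d


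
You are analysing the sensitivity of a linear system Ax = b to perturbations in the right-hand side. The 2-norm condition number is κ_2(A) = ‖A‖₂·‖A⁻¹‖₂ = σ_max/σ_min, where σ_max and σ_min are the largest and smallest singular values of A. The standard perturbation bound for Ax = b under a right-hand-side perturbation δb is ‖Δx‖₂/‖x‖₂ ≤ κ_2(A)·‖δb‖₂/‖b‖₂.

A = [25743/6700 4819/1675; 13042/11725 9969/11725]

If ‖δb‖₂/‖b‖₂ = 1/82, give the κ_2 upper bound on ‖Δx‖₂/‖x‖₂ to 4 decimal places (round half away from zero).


form AᵀA = [56310241/3519376 10558053/879844; 10558053/879844 1979674/219961] with trace 87985025/3519376 and determinant 15625/3519376
eigenvalues of AᵀA: λ = (tr ± √(tr²−4·det))/2 = 25, 625/3519376
κ = σ_max/σ_min = 5/(25/1876) = 375.2000
worst-case relative error ≤ 375.2000 × 1/82 = 4.5756

4.5756


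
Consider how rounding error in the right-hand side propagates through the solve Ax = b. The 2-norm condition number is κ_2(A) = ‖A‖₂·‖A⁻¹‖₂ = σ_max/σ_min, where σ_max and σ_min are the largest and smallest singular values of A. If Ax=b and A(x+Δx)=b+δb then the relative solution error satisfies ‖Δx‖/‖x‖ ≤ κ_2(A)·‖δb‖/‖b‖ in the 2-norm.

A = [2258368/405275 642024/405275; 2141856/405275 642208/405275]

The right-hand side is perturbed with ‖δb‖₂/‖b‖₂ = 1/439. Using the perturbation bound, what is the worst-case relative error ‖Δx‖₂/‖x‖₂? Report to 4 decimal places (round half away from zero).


0.3183

M = AᵀA = [2303869952/39060125 671924736/39060125; 671924736/39060125 196106048/39060125]. tr(M)=19999808/312481, det(M)=65536/312481
eigenvalues of AᵀA: λ = (tr ± √(tr²−4·det))/2 = 64, 1024/312481
σ_max=√64=8, σ_min=√(1024/312481)=(32/559) → κ = 139.7500
perturbation bound = 139.7500·1/439 = 0.3183


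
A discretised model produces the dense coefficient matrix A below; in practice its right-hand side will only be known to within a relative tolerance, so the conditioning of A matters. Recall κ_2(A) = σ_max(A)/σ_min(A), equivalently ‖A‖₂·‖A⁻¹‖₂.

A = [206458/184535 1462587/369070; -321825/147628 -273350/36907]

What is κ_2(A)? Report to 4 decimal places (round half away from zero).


AᵀA = [11319314041/1885296400 4849822089/235662050; 4849822089/235662050 33256688521/471324100]; tr = 5773842725/75411856, det = 37515625/301647424
eigenvalues of AᵀA: λ = (tr ± √(tr²−4·det))/2 = 1225/16, 30625/18852964
κ = σ_max/σ_min = (35/4)/(175/4342) = 217.1000

217.1000


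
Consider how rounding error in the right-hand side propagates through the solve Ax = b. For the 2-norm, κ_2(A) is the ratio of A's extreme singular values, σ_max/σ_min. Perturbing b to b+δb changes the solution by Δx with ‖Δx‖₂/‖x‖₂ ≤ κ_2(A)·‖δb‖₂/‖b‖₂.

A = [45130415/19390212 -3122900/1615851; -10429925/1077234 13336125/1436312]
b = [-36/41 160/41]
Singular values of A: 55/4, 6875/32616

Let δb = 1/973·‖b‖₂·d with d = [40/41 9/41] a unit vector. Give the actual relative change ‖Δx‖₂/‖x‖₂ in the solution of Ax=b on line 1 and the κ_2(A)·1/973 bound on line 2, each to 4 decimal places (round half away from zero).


from the listed singular values, σ₁ = 55/4, σ_n = 6875/32616
condition number: (55/4) ÷ (6875/32616) = 65.2320
worst-case relative error ≤ 65.2320 × 1/973 = 0.0670
solve Ax = b  →  x = [-0.2107 0.2006]
‖b‖ = 4.0000, ‖x‖ = 0.2909
with δb = [0.0040 0.0009], A·Δx = δb → ‖Δx‖ = 0.0195
relative error = 0.0670
tightness: 0.0670 against a bound of 0.0670; the bound is attained (ratio 1)

0.0670
0.0670


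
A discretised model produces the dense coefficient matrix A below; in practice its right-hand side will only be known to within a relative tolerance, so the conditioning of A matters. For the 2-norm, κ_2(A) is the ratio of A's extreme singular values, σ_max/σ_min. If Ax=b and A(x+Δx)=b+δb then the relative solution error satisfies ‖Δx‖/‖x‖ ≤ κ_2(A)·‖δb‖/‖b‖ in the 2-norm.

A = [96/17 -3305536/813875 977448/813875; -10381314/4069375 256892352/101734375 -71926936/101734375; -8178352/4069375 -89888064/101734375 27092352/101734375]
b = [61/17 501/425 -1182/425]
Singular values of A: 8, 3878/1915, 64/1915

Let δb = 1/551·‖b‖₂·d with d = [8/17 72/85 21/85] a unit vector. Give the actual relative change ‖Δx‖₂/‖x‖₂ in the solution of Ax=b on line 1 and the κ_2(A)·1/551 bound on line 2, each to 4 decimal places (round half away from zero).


from the listed singular values, σ₁ = 8, σ_n = 64/1915
condition number: 8 ÷ (64/1915) = 239.3750
worst-case relative error ≤ 239.3750 × 1/551 = 0.4344
solve Ax = b  →  x = [1.1889 17.6780 57.1812]
‖b‖₂ = 4.6904 and ‖x‖₂ = 59.8633
Δx = A⁻¹·δb where δb = 1/551·4.6904·d; ‖Δx‖ = 0.2547
relative error = 0.0043
so the bound overstates the realised error by a factor of ≈ 102.1031 (computed from the unrounded values)

0.0043
0.4344


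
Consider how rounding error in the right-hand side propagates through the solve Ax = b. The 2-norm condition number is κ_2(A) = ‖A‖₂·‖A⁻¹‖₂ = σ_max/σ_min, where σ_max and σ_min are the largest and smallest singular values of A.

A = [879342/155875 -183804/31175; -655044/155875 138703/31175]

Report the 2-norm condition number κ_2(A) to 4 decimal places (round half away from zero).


form AᵀA = [48092999796/971880625 -10099325796/194376125; -10099325796/194376125 424179461/7775045] with trace 120232381/1155625 and determinant 3006756/28890625
solving λ² − 120232381/1155625·λ + 3006756/28890625 = 0 gives λ = 2601/25, 1156/1155625
κ = σ_max/σ_min = (51/5)/(34/1075) = 322.5000

322.5000


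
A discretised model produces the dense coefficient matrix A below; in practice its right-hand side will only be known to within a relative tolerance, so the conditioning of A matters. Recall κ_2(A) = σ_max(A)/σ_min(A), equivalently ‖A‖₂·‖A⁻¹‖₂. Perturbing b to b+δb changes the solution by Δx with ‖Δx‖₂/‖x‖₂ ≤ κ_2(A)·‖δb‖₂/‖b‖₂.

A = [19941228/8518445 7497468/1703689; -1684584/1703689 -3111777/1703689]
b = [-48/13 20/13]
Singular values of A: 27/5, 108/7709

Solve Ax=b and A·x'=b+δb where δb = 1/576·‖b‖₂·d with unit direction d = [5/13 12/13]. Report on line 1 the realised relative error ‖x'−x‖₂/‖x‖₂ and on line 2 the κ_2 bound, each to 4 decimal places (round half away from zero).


0.6692
0.6692

σ_max = 27/5, σ_min = 108/7709
condition number: (27/5) ÷ (108/7709) = 385.4500
perturbation bound = 385.4500·1/576 = 0.6692
solve Ax = b  →  x = [-0.3486 -0.6536]
2-norm of b is 4.0000; of x, 0.7407
re-solving with b+δb shifts x by Δx of norm 0.4957
relative error = 0.6692
tightness: 0.6692 against a bound of 0.6692; the bound is attained (ratio 1)


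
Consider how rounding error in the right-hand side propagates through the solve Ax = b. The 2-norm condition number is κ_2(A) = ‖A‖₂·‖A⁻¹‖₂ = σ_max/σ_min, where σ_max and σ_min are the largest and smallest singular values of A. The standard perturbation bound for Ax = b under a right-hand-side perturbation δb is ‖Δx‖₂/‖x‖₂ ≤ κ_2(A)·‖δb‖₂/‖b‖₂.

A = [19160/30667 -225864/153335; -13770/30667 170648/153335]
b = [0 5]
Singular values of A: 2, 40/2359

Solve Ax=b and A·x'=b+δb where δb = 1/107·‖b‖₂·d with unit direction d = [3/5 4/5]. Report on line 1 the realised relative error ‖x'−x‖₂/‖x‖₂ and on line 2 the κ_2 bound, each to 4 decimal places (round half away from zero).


from the listed singular values, σ₁ = 2, σ_n = 40/2359
κ = σ_max/σ_min = 2/(40/2359) = 117.9500
perturbation bound = 117.9500·1/107 = 1.1023
solve Ax = b  →  x = [217.1769 92.1154]
2-norm of b is 5.0000; of x, 235.9048
with δb = [0.0280 0.0374], A·Δx = δb → ‖Δx‖ = 2.7558
realised ‖Δx‖/‖x‖ = 0.0117
so the bound overstates the realised error by a factor of ≈ 94.3619 (computed from the unrounded values)

0.0117
1.1023


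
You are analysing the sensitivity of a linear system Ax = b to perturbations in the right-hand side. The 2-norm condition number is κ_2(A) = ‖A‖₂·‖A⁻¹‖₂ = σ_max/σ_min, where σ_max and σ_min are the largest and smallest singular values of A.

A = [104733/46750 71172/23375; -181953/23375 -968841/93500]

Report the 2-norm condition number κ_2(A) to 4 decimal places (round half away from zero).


M = AᵀA = [9177381/139876 12236265/139876; 12236265/139876 65260809/559504]. tr(M)=101970333/559504, det(M)=531441/2238016
λ_max, λ_min = (101970333/559504 ± √10397651468765625/313044726016)/2 = 729/4, 729/559504
κ_2(A) = √(λ_max/λ_min) = √((729/4) / (729/559504)) = 374.0000

374.0000


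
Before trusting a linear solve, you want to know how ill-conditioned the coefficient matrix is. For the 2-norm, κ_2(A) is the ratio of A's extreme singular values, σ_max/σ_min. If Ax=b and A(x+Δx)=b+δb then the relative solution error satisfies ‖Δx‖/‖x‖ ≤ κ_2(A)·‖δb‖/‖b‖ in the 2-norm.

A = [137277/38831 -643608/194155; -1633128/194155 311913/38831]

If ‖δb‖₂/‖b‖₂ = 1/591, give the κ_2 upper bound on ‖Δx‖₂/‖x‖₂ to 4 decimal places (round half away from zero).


M = AᵀA = [18569416761/223054225 -707392224/8922169; -707392224/8922169 16843042881/223054225]. tr(M)=42107562/265225, det(M)=1750329/6630625
eigenvalues of AᵀA: λ = (tr ± √(tr²−4·det))/2 = 3969/25, 441/265225
κ = σ_max/σ_min = (63/5)/(21/515) = 309.0000
perturbation bound = 309.0000·1/591 = 0.5228

0.5228


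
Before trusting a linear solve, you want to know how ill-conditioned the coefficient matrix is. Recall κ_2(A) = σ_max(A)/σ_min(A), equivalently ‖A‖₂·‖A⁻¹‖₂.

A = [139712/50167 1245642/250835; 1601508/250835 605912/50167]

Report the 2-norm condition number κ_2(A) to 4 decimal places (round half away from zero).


113.5000

form AᵀA = [18063987856/372297025 1354324320/14891881; 1354324320/14891881 63490282756/372297025] with trace 282194708/1288225 and determinant 119946304/32205625
solving λ² − 282194708/1288225·λ + 119946304/32205625 = 0 gives λ = 5476/25, 21904/1288225
κ_2(A) = √(λ_max/λ_min) = √((5476/25) / (21904/1288225)) = 113.5000


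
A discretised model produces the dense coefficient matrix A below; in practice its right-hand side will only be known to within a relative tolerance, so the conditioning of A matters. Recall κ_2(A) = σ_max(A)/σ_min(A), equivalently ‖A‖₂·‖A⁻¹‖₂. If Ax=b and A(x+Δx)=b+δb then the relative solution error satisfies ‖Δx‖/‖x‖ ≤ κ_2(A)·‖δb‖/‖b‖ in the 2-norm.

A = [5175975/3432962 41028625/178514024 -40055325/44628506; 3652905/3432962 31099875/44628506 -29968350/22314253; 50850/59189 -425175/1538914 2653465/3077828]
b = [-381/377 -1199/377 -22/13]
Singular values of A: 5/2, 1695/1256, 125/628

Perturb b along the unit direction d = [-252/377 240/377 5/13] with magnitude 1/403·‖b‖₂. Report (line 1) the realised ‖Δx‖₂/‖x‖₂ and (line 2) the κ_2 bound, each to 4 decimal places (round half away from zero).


0.0046
0.0312

largest singular value 5/2, smallest 125/628
κ_2(A) = (5/2) / (125/628) = 12.5600
worst-case relative error ≤ 12.5600 × 1/403 = 0.0312
solve Ax = b  →  x = [-1.3800 -9.3870 -3.5960]
2-norm of b is 3.7417; of x, 10.1465
re-solving with b+δb shifts x by Δx of norm 0.0466
relative error = 0.0046
realised/bound (from unrounded values) ≈ 0.1475


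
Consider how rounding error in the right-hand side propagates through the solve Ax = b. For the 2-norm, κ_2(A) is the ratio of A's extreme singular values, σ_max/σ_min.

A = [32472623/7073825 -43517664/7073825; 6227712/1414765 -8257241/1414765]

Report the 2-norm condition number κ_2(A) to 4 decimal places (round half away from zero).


form AᵀA = [2406755247769/59499405625 -3208948476192/59499405625; -3208948476192/59499405625 4278641858881/59499405625] with trace 267415884266/2379976225 and determinant 7890481/95199049
solving λ² − 267415884266/2379976225·λ + 7890481/95199049 = 0 gives λ = 2809/25, 70225/95199049
κ = σ_max/σ_min = (53/5)/(265/9757) = 390.2800

390.2800


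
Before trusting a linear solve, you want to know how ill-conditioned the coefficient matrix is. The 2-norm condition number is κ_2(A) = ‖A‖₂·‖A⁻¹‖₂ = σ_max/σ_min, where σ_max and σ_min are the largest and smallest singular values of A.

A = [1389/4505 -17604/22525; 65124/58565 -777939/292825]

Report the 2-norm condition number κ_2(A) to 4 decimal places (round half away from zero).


form AᵀA = [182687625/137194369 -438359040/137194369; -438359040/137194369 1052099721/137194369] with trace 7306434/811801 and determinant 2025/811801
eigenvalues of AᵀA: λ = (tr ± √(tr²−4·det))/2 = 9, 225/811801
so κ_2 = √(9 / (225/811801)) = 180.2000

180.2000


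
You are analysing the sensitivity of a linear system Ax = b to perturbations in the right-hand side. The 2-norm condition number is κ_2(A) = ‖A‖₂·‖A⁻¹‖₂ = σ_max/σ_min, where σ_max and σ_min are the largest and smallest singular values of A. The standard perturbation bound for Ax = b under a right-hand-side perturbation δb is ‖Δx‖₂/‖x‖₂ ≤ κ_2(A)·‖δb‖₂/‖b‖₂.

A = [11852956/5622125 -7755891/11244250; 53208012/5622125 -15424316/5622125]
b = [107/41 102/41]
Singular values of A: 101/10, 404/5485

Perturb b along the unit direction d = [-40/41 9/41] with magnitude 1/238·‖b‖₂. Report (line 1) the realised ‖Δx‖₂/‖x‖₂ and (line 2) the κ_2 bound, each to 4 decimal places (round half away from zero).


largest singular value 101/10, smallest 404/5485
condition number: (101/10) ÷ (404/5485) = 137.1250
perturbation bound = 137.1250·1/238 = 0.5762
solve Ax = b  →  x = [-7.3178 -26.1505]
‖b‖₂ = 3.6056 and ‖x‖₂ = 27.1551
with δb = [-0.0148 0.0033], A·Δx = δb → ‖Δx‖ = 0.2057
realised ‖Δx‖/‖x‖ = 0.0076
realised/bound (from unrounded values) ≈ 0.0131

0.0076
0.5762


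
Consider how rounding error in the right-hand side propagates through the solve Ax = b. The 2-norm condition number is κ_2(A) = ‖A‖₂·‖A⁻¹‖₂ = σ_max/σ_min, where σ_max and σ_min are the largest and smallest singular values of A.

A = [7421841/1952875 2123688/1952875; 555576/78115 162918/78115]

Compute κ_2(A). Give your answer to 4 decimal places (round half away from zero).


367.6000

AᵀA = [858128568129/13196265625 250285489272/13196265625; 250285489272/13196265625 73006824996/13196265625]; tr = 1489816629/21114025, det = 777924/21114025
eigenvalues of AᵀA: λ = (tr ± √(tr²−4·det))/2 = 1764/25, 441/844561
κ = σ_max/σ_min = (42/5)/(21/919) = 367.6000


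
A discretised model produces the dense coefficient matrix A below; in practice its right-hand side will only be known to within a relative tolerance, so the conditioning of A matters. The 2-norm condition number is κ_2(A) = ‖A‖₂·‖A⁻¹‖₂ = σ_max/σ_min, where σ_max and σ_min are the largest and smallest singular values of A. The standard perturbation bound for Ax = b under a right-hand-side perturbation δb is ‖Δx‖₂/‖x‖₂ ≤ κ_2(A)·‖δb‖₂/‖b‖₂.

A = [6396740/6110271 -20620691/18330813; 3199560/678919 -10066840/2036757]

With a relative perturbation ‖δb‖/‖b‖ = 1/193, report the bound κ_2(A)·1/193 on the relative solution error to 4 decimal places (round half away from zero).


M = AᵀA = [17849190800/765870309 -56224155260/2297610927; -56224155260/2297610927 177108362669/6892832781]. tr(M)=11646588961/237683889, det(M)=3841600/237683889
char-poly roots: 49 and 78400/237683889
κ = σ_max/σ_min = 7/(280/15417) = 385.4250
perturbation bound = 385.4250·1/193 = 1.9970

1.9970


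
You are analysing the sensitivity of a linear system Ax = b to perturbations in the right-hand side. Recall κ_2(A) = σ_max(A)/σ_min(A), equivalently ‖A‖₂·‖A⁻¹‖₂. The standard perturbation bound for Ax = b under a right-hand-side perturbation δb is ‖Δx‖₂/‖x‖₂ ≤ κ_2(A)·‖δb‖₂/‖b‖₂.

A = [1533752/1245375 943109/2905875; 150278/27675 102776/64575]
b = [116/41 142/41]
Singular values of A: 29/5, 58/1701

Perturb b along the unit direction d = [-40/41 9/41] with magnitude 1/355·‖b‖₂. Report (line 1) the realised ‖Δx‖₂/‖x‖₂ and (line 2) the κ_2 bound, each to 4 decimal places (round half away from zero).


from the listed singular values, σ₁ = 29/5, σ_n = 58/1701
κ = σ_max/σ_min = (29/5)/(58/1701) = 170.1000
bound on ‖Δx‖/‖x‖: κ·ε = 170.1000·1/355 = 0.4792
solve Ax = b  →  x = [17.0855 -56.1159]
‖b‖ = 4.4721, ‖x‖ = 58.6592
with δb = [-0.0123 0.0028], A·Δx = δb → ‖Δx‖ = 0.3695
relative error = 0.0063
so the bound overstates the realised error by a factor of ≈ 76.0763 (computed from the unrounded values)

0.0063
0.4792


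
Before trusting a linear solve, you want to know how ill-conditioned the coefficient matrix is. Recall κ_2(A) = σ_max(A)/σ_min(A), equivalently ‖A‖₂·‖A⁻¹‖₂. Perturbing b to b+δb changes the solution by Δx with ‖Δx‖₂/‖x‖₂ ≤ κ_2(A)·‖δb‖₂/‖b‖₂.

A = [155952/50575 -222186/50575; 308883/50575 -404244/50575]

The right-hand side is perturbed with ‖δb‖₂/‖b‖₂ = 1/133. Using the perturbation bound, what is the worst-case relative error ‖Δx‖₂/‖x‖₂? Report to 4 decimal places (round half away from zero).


0.4474

form AᵀA = [414289737/8850625 -551953116/8850625; -551953116/8850625 736262388/8850625] with trace 9204417/70805 and determinant 42224004/8850625
eigenvalues of AᵀA: λ = (tr ± √(tr²−4·det))/2 = 3249/25, 12996/354025
so κ_2 = √((3249/25) / (12996/354025)) = 59.5000
perturbation bound = 59.5000·1/133 = 0.4474


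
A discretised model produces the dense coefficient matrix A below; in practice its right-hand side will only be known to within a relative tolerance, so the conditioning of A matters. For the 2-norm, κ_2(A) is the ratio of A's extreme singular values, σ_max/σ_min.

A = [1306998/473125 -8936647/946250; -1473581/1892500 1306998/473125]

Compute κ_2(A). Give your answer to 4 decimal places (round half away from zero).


378.5000

AᵀA = [9441069221/1146098000 -4045812309/143262250; -4045812309/143262250 27742923101/286524500]; tr = 963302093/9168784, det = 2825761/36675136
λ_max, λ_min = (963302093/9168784 ± √927925013585936025/84066600038656)/2 = 1681/16, 1681/2292196
κ = σ_max/σ_min = (41/4)/(41/1514) = 378.5000


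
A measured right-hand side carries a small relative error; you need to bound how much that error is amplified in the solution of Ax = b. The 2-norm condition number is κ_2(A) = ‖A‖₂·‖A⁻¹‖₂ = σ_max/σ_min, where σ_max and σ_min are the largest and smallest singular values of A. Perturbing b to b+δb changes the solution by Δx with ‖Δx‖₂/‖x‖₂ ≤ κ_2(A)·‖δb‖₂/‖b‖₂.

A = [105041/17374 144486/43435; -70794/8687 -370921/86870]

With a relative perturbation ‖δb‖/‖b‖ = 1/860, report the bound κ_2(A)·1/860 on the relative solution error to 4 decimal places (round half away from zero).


0.1188

form AᵀA = [31080773425/301855876 4143593520/75463969; 4143593520/75463969 8843488201/301855876] with trace 69073117/522242 and determinant 6996025/4177936
eigenvalues of AᵀA: λ = (tr ± √(tr²−4·det))/2 = 529/4, 13225/1044484
σ_max=√(529/4)=(23/2), σ_min=√(13225/1044484)=(115/1022) → κ = 102.2000
bound on ‖Δx‖/‖x‖: κ·ε = 102.2000·1/860 = 0.1188


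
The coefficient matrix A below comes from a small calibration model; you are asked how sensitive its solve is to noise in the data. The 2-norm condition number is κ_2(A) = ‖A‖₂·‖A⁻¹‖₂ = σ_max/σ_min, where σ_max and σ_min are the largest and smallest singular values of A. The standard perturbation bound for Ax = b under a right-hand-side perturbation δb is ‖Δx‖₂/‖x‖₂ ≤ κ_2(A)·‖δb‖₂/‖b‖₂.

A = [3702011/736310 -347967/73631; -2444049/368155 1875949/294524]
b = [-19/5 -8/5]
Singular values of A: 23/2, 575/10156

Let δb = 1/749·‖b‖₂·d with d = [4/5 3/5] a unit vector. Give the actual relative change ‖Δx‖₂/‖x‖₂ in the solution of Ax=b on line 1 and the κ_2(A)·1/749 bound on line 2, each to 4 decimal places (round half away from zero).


0.0014
0.2712

largest singular value 23/2, smallest 575/10156
condition number: (23/2) ÷ (575/10156) = 203.1200
worst-case relative error ≤ 203.1200 × 1/749 = 0.2712
solve Ax = b  →  x = [-48.7874 -51.1007]
‖b‖₂ = 4.1231 and ‖x‖₂ = 70.6505
Δx = A⁻¹·δb where δb = 1/749·4.1231·d; ‖Δx‖ = 0.0972
dividing the unrounded norms, ‖Δx‖/‖x‖ = 0.0014
realised/bound (from unrounded values) ≈ 0.0051


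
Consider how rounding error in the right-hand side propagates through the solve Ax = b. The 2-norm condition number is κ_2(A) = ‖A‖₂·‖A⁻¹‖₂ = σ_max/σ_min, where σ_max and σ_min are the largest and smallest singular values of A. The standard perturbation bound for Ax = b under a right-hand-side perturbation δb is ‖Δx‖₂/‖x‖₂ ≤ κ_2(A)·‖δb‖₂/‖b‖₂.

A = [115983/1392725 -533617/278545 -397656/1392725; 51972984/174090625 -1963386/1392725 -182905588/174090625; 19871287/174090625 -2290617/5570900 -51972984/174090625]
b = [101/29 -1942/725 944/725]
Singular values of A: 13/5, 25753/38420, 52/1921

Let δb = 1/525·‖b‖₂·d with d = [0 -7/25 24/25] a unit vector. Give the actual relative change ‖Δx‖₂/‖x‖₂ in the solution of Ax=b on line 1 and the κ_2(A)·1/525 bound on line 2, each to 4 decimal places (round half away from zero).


0.0044
0.1830

largest singular value 13/5, smallest 52/1921
κ_2(A) = (13/5) / (52/1921) = 96.0500
worst-case relative error ≤ 96.0500 × 1/525 = 0.1830
solve Ax = b  →  x = [69.4283 -2.6502 25.8338]
‖b‖₂ = 4.5826 and ‖x‖₂ = 74.1262
with δb = [0.0000 -0.0024 0.0084], A·Δx = δb → ‖Δx‖ = 0.3225
realised ‖Δx‖/‖x‖ = 0.0044
tightness: 0.0044 against a bound of 0.1830 (unrounded ratio ≈ 0.0238)


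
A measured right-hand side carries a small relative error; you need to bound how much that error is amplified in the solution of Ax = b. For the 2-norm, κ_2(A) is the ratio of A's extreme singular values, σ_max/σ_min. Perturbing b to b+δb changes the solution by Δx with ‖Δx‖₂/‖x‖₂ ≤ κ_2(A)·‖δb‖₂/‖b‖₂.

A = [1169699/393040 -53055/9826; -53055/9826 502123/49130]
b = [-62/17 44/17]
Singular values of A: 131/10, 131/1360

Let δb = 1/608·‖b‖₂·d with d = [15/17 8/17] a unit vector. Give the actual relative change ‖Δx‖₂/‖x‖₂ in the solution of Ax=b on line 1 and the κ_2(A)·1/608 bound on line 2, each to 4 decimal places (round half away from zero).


0.0037
0.2237

σ_max = 131/10, σ_min = 131/1360
condition number: (131/10) ÷ (131/1360) = 136.0000
bound on ‖Δx‖/‖x‖: κ·ε = 136.0000·1/608 = 0.2237
solve Ax = b  →  x = [-18.4643 -9.5016]
2-norm of b is 4.4721; of x, 20.7656
re-solving with b+δb shifts x by Δx of norm 0.0764
dividing the unrounded norms, ‖Δx‖/‖x‖ = 0.0037
realised/bound (from unrounded values) ≈ 0.0164


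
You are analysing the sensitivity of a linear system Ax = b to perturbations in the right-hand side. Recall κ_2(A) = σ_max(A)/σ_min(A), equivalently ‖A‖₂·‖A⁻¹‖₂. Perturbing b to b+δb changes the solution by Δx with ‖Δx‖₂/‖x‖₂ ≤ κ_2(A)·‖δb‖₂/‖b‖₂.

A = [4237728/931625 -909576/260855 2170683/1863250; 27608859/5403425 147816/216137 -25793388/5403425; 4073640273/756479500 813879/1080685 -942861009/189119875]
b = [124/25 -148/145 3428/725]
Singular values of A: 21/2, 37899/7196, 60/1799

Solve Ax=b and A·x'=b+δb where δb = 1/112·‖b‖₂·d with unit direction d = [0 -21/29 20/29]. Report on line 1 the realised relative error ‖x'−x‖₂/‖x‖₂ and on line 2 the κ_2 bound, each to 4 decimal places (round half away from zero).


largest singular value 21/2, smallest 60/1799
κ_2(A) = (21/2) / (60/1799) = 314.8250
κ_2(A)·‖δb‖/‖b‖ = 2.8109
solve Ax = b  →  x = [50.2623 86.3245 66.3815]
‖b‖ = 6.9282, ‖x‖ = 119.9363
with δb = [0.0000 -0.0448 0.0427], A·Δx = δb → ‖Δx‖ = 1.8547
dividing the unrounded norms, ‖Δx‖/‖x‖ = 0.0155
so the bound overstates the realised error by a factor of ≈ 181.7689 (computed from the unrounded values)

0.0155
2.8109


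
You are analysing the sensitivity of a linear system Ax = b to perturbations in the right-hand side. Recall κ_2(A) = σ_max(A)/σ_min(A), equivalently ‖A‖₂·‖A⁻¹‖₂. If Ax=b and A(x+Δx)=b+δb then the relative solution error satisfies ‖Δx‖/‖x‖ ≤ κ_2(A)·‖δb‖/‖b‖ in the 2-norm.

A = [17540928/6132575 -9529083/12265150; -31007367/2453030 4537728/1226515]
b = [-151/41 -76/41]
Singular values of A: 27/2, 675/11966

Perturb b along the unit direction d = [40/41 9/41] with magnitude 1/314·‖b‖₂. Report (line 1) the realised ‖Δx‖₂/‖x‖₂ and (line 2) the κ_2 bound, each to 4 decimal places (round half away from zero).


0.0033
0.7622

largest singular value 27/2, smallest 675/11966
condition number: (27/2) ÷ (675/11966) = 239.3200
κ_2(A)·‖δb‖/‖b‖ = 0.7622
solve Ax = b  →  x = [-19.7836 -68.0940]
‖b‖ = 4.1231, ‖x‖ = 70.9097
Δx = A⁻¹·δb where δb = 1/314·4.1231·d; ‖Δx‖ = 0.2328
realised ‖Δx‖/‖x‖ = 0.0033
so the bound overstates the realised error by a factor of ≈ 232.1746 (computed from the unrounded values)


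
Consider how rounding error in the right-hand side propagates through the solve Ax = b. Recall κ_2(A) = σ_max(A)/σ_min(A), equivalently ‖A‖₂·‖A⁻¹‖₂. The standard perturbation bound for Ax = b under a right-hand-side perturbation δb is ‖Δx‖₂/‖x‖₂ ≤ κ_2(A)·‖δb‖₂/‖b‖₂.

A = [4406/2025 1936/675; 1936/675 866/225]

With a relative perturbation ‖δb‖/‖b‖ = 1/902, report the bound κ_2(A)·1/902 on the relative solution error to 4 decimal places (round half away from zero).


form AᵀA = [2125828/164025 944768/54675; 944768/54675 419908/18225] with trace 236200/6561 and determinant 16/729
λ_max, λ_min = (236200/6561 ± √55786660864/43046721)/2 = 36, 4/6561
κ_2(A) = √(λ_max/λ_min) = √(36 / (4/6561)) = 243.0000
worst-case relative error ≤ 243.0000 × 1/902 = 0.2694

0.2694


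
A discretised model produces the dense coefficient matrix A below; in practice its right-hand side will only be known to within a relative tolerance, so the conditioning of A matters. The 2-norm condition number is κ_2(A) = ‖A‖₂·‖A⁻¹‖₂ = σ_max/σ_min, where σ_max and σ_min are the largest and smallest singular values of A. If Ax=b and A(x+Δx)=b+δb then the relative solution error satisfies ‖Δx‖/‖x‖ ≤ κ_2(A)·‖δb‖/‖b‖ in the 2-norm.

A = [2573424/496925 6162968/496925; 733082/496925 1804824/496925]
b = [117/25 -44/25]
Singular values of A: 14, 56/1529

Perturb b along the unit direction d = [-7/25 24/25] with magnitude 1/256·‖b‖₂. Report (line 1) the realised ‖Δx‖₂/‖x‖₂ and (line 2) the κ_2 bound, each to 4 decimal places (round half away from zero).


0.0065
1.4932

from the listed singular values, σ₁ = 14, σ_n = 56/1529
κ_2(A) = 14 / (56/1529) = 382.2500
perturbation bound = 382.2500·1/256 = 1.4932
solve Ax = b  →  x = [75.7198 -31.2404]
‖b‖₂ = 5.0000 and ‖x‖₂ = 81.9112
with δb = [-0.0055 0.0188], A·Δx = δb → ‖Δx‖ = 0.5333
dividing the unrounded norms, ‖Δx‖/‖x‖ = 0.0065
realised/bound (from unrounded values) ≈ 0.0044


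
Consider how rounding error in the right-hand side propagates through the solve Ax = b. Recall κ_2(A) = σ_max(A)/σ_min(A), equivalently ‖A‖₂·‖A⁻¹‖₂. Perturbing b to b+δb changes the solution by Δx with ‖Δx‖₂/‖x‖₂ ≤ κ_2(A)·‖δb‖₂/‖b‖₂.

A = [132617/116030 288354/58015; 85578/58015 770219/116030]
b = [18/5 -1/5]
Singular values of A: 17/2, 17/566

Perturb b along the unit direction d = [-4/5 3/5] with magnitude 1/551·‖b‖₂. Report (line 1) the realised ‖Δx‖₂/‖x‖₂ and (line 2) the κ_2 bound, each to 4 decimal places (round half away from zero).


0.0022
0.5136

σ_max = 17/2, σ_min = 17/566
κ = σ_max/σ_min = (17/2)/(17/566) = 283.0000
κ_2(A)·‖δb‖/‖b‖ = 0.5136
solve Ax = b  →  x = [97.4978 -21.6958]
‖b‖₂ = 3.6056 and ‖x‖₂ = 99.8826
with δb = [-0.0052 0.0039], A·Δx = δb → ‖Δx‖ = 0.2179
realised ‖Δx‖/‖x‖ = 0.0022
tightness: 0.0022 against a bound of 0.5136 (unrounded ratio ≈ 0.0042)
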